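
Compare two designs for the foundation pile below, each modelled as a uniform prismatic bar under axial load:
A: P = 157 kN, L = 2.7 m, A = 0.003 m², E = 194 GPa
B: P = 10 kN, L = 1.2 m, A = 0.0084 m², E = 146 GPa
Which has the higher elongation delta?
Model: a uniform prismatic bar under axial load, so delta = (P·L) / (A·E) (SI units).
  A: delta = (157000 × 2.7) / (0.003 × (1.94 × 10¹¹)) = 0.0007284 m = 0.7284 mm
  B: delta = (10000 × 1.2) / (0.0084 × (1.46 × 10¹¹)) = 9.785 × 10⁻⁶ m = 0.009785 mm
0.7284 mm > 0.009785 mm, so A is larger.
Final answer: A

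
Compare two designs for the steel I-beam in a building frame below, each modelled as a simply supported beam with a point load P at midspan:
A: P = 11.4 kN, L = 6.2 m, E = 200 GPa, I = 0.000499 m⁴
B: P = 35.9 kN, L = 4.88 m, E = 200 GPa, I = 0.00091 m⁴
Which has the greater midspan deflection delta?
Model: a simply supported beam with a point load P at midspan, so delta = (P·L^3) / (48·E·I) (SI units).
  A: delta = (11400 × 6.2^3) / (48 × (2 × 10¹¹) × 0.000499) = 0.0005672 m = 0.5672 mm
  B: delta = (35900 × 4.88^3) / (48 × (2 × 10¹¹) × 0.00091) = 0.0004776 m = 0.4776 mm
0.5672 mm > 0.4776 mm, so A is larger.
Final answer: A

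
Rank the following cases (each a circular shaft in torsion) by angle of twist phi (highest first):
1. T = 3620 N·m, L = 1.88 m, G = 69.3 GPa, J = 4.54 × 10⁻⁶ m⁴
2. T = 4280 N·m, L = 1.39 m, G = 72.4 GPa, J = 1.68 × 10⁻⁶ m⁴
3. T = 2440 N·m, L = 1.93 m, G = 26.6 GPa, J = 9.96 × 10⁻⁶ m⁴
Model: a circular shaft in torsion, so phi = (T·L) / (G·J) (SI units).
  Case 1: phi = (3620 × 1.88) / ((6.93 × 10¹⁰) × (4.54 × 10⁻⁶)) = 0.02163 rad = 1.239°
  Case 2: phi = (4280 × 1.39) / ((7.24 × 10¹⁰) × (1.68 × 10⁻⁶)) = 0.04891 rad = 2.802°
  Case 3: phi = (2440 × 1.93) / ((2.66 × 10¹⁰) × (9.96 × 10⁻⁶)) = 0.01777 rad = 1.018°
Ordering: 2.802° (case 2) > 1.239° (case 1) > 1.018° (case 3)
Final answer: 2, 1, 3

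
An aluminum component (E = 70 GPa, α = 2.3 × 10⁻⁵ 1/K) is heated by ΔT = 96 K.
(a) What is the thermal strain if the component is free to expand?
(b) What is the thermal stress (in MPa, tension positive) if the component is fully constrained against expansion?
(a) Free thermal strain ε_th = α·ΔT = (2.3 × 10⁻⁵) × 96 = 0.002208
(b) Fully constrained, the expansion is suppressed, so σ = -E·α·ΔT. Convert E = 70 GPa = 7 × 10¹⁰ Pa.
  σ = -(7 × 10¹⁰) × (2.3 × 10⁻⁵) × 96 = -1.546 × 10⁸ Pa = -154.6 MPa (compressive)
Final answer: (a) ε_th = 0.002208, (b) σ = -154.6 MPa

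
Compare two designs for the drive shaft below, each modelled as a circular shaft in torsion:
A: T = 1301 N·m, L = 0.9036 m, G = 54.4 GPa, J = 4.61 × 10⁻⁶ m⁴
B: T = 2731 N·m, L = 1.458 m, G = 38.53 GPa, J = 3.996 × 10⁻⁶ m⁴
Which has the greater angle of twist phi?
Model: a circular shaft in torsion, so phi = (T·L) / (G·J) (SI units).
  A: phi = (1301 × 0.9036) / ((5.44 × 10¹⁰) × (4.61 × 10⁻⁶)) = 0.004688 rad = 0.2686°
  B: phi = (2731 × 1.458) / ((3.853 × 10¹⁰) × (3.996 × 10⁻⁶)) = 0.02586 rad = 1.482°
1.482° > 0.2686°, so B is larger.
Final answer: B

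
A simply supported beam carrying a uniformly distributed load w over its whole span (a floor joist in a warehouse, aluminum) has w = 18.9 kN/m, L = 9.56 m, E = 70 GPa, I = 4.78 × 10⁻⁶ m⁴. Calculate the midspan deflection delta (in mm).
Model: a simply supported beam carrying a uniformly distributed load w over its whole span, so delta = (5·w·L^4) / (384·E·I).
Convert to SI units:
  w = 18.9 kN/m = 18900 N/m
  E = 70 GPa = 7 × 10¹⁰ Pa
Substitute:
  delta = (5 × 18900 × 9.56^4) / (384 × (7 × 10¹⁰) × (4.78 × 10⁻⁶))
  delta = 6.143 m
Convert: delta = 6.143 m = 6143 mm
Final answer: delta = 6143 mm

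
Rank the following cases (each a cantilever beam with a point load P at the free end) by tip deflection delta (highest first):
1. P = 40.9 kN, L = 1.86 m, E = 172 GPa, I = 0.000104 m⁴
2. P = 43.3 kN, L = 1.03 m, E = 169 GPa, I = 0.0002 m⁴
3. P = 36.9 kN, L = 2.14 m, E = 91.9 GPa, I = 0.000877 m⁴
Model: a cantilever beam with a point load P at the free end, so delta = (P·L^3) / (3·E·I) (SI units).
  Case 1: delta = (40900 × 1.86^3) / (3 × (1.72 × 10¹¹) × 0.000104) = 0.004904 m = 4.904 mm
  Case 2: delta = (43300 × 1.03^3) / (3 × (1.69 × 10¹¹) × 0.0002) = 0.0004666 m = 0.4666 mm
  Case 3: delta = (36900 × 2.14^3) / (3 × (9.19 × 10¹⁰) × 0.000877) = 0.001496 m = 1.496 mm
Ordering: 4.904 mm (case 1) > 1.496 mm (case 3) > 0.4666 mm (case 2)
Final answer: 1, 3, 2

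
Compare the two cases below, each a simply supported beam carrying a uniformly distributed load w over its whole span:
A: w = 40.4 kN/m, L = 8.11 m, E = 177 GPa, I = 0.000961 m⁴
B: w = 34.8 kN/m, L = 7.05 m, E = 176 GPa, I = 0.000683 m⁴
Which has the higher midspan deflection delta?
Model: a simply supported beam carrying a uniformly distributed load w over its whole span, so delta = (5·w·L^4) / (384·E·I) (SI units).
  A: delta = (5 × 40400 × 8.11^4) / (384 × (1.77 × 10¹¹) × 0.000961) = 0.01338 m = 13.38 mm
  B: delta = (5 × 34800 × 7.05^4) / (384 × (1.76 × 10¹¹) × 0.000683) = 0.009312 m = 9.312 mm
13.38 mm > 9.312 mm, so A is larger.
Final answer: A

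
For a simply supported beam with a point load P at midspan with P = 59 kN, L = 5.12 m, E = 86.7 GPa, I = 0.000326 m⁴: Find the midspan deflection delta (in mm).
Model: a simply supported beam with a point load P at midspan, so delta = (P·L^3) / (48·E·I).
Convert to SI units:
  P = 59 kN = 59000 N
  E = 86.7 GPa = 8.67 × 10¹⁰ Pa
Substitute:
  delta = (59000 × 5.12^3) / (48 × (8.67 × 10¹⁰) × 0.000326)
  delta = 0.005837 m
Convert: delta = 0.005837 m = 5.837 mm
Final answer: delta = 5.837 mm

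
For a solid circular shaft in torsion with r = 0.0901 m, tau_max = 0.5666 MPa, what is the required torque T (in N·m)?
Model: a solid circular shaft in torsion, so tau_max = (2·T) / (π·r^3).
Solve for T: T = (π·tau_max·r^3) / 2.
Convert to SI units:
  tau_max = 0.5666 MPa = 566600 Pa
Substitute:
  T = (π × 566600 × 0.0901^3) / 2
  T = 651 N·m
Final answer: T = 651 N·m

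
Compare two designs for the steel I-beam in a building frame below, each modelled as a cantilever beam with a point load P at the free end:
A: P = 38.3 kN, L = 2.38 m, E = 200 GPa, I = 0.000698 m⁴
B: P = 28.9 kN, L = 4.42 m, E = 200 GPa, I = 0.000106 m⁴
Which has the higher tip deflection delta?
Model: a cantilever beam with a point load P at the free end, so delta = (P·L^3) / (3·E·I) (SI units).
  A: delta = (38300 × 2.38^3) / (3 × (2 × 10¹¹) × 0.000698) = 0.001233 m = 1.233 mm
  B: delta = (28900 × 4.42^3) / (3 × (2 × 10¹¹) × 0.000106) = 0.03924 m = 39.24 mm
39.24 mm > 1.233 mm, so B is larger.
Final answer: B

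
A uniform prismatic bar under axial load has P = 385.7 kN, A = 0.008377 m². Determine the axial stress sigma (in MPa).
Model: a uniform prismatic bar under axial load, so sigma = P / A.
Convert to SI units:
  P = 385.7 kN = 385700 N
Substitute:
  sigma = 385700 / 0.008377
  sigma = 4.604 × 10⁷ Pa
Convert: sigma = 4.604 × 10⁷ Pa = 46.04 MPa
Final answer: sigma = 46.04 MPa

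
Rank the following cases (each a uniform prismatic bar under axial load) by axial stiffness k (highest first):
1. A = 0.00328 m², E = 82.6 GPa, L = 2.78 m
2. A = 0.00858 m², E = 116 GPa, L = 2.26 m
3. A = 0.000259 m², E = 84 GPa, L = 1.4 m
Model: a uniform prismatic bar under axial load, so k = (A·E) / L (SI units).
  Case 1: k = (0.00328 × (8.26 × 10¹⁰)) / 2.78 = 9.746 × 10⁷ N/m = 97.46 MN/m
  Case 2: k = (0.00858 × (1.16 × 10¹¹)) / 2.26 = 4.404 × 10⁸ N/m = 440.4 MN/m
  Case 3: k = (0.000259 × (8.4 × 10¹⁰)) / 1.4 = 1.554 × 10⁷ N/m = 15.54 MN/m
Ordering: 440.4 MN/m (case 2) > 97.46 MN/m (case 1) > 15.54 MN/m (case 3)
Final answer: 2, 1, 3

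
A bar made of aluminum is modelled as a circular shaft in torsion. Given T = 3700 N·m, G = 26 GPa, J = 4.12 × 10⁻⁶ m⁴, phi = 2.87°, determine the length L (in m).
Model: a circular shaft in torsion, so phi = (T·L) / (G·J).
Solve for L: L = (phi·G·J) / T.
Convert to SI units:
  G = 26 GPa = 2.6 × 10¹⁰ Pa
  phi = 2.87° = 0.05009 rad
Substitute:
  L = (0.05009 × (2.6 × 10¹⁰) × (4.12 × 10⁻⁶)) / 3700
  L = 1.45 m
Final answer: L = 1.45 m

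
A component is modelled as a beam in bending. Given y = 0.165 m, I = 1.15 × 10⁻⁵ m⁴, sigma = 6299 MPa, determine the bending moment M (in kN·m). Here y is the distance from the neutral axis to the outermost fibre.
Model: a beam in bending, so sigma = (M·y) / I.
Solve for M: M = (sigma·I) / y.
Convert to SI units:
  sigma = 6299 MPa = 6.299 × 10⁹ Pa
Substitute:
  M = ((6.299 × 10⁹) × (1.15 × 10⁻⁵)) / 0.165
  M = 439000 N·m
Convert: M = 439000 N·m = 439 kN·m
Final answer: M = 439 kN·m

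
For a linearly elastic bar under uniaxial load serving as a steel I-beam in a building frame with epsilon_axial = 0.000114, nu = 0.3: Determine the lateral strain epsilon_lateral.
Model: a linearly elastic bar under uniaxial load, so epsilon_lateral = -nu·epsilon_axial.
Substitute:
  epsilon_lateral = -(0.3 × 0.000114)
  epsilon_lateral = -3.42 × 10⁻⁵
Final answer: epsilon_lateral = -3.42 × 10⁻⁵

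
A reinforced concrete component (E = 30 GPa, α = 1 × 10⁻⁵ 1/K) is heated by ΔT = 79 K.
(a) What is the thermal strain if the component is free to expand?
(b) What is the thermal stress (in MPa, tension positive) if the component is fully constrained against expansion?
(a) Free thermal strain ε_th = α·ΔT = (1 × 10⁻⁵) × 79 = 0.00079
(b) Fully constrained, the expansion is suppressed, so σ = -E·α·ΔT. Convert E = 30 GPa = 3 × 10¹⁰ Pa.
  σ = -(3 × 10¹⁰) × (1 × 10⁻⁵) × 79 = -2.37 × 10⁷ Pa = -23.7 MPa (compressive)
Final answer: (a) ε_th = 0.00079, (b) σ = -23.7 MPa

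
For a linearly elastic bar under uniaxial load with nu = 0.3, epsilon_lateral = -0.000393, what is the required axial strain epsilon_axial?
Model: a linearly elastic bar under uniaxial load, so epsilon_lateral = -nu·epsilon_axial.
Solve for epsilon_axial: epsilon_axial = -epsilon_lateral / nu.
Substitute:
  epsilon_axial = -(-0.000393) / 0.3
  epsilon_axial = 0.00131
Final answer: epsilon_axial = 0.00131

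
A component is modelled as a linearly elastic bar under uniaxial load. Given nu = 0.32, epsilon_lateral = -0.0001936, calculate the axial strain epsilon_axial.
Model: a linearly elastic bar under uniaxial load, so epsilon_lateral = -nu·epsilon_axial.
Solve for epsilon_axial: epsilon_axial = -epsilon_lateral / nu.
Substitute:
  epsilon_axial = -(-0.0001936) / 0.32
  epsilon_axial = 0.000605
Final answer: epsilon_axial = 0.000605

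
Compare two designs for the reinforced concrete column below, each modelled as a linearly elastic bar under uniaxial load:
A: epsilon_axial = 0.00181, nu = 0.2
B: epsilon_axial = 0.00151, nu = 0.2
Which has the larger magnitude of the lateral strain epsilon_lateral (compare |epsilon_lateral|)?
Model: a linearly elastic bar under uniaxial load, so epsilon_lateral = -nu·epsilon_axial (SI units).
  A: epsilon_lateral = -(0.2 × 0.00181) = -0.000362
  B: epsilon_lateral = -(0.2 × 0.00151) = -0.000302
|epsilon_lateral|: A = 0.000362, B = 0.000302, so A is larger in magnitude.
Final answer: A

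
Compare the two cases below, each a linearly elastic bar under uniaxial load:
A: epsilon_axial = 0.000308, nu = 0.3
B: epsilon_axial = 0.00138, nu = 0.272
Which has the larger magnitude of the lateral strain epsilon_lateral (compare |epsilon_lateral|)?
Model: a linearly elastic bar under uniaxial load, so epsilon_lateral = -nu·epsilon_axial (SI units).
  A: epsilon_lateral = -(0.3 × 0.000308) = -9.24 × 10⁻⁵
  B: epsilon_lateral = -(0.272 × 0.00138) = -0.0003754
|epsilon_lateral|: A = 9.24 × 10⁻⁵, B = 0.0003754, so B is larger in magnitude.
Final answer: B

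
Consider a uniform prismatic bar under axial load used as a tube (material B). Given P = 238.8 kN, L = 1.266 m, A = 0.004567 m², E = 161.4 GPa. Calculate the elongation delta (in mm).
Model: a uniform prismatic bar under axial load, so delta = (P·L) / (A·E).
Convert to SI units:
  P = 238.8 kN = 238800 N
  E = 161.4 GPa = 1.614 × 10¹¹ Pa
Substitute:
  delta = (238800 × 1.266) / (0.004567 × (1.614 × 10¹¹))
  delta = 0.0004101 m
Convert: delta = 0.0004101 m = 0.4101 mm
Final answer: delta = 0.4101 mm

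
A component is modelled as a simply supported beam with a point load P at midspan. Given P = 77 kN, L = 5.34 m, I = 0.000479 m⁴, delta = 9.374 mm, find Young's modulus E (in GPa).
Model: a simply supported beam with a point load P at midspan, so delta = (P·L^3) / (48·E·I).
Solve for E: E = (P·L^3) / (48·delta·I).
Convert to SI units:
  P = 77 kN = 77000 N
  delta = 9.374 mm = 0.009374 m
Substitute:
  E = (77000 × 5.34^3) / (48 × 0.009374 × 0.000479)
  E = 5.44 × 10¹⁰ Pa
Convert: E = 5.44 × 10¹⁰ Pa = 54.4 GPa
Final answer: E = 54.4 GPa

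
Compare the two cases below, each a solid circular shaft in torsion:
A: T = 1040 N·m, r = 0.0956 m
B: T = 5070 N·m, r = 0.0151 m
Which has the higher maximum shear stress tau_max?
Model: a solid circular shaft in torsion, so tau_max = (2·T) / (π·r^3) (SI units).
  A: tau_max = (2 × 1040) / (π × 0.0956^3) = 757800 Pa = 0.7578 MPa
  B: tau_max = (2 × 5070) / (π × 0.0151^3) = 9.375 × 10⁸ Pa = 937.5 MPa
937.5 MPa > 0.7578 MPa, so B is larger.
Final answer: B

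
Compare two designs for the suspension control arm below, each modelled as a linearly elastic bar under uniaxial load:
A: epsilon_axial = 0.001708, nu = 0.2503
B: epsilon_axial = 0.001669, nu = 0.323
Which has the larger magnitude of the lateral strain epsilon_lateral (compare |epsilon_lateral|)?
Model: a linearly elastic bar under uniaxial load, so epsilon_lateral = -nu·epsilon_axial (SI units).
  A: epsilon_lateral = -(0.2503 × 0.001708) = -0.0004275
  B: epsilon_lateral = -(0.323 × 0.001669) = -0.0005391
|epsilon_lateral|: A = 0.0004275, B = 0.0005391, so B is larger in magnitude.
Final answer: B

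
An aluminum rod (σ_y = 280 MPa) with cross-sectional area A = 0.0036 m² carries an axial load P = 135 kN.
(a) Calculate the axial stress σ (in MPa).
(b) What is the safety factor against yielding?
(a) Axial stress σ = P/A. Convert P = 135 kN = 135000 N.
  σ = 135000 / 0.0036 = 3.75 × 10⁷ Pa = 37.5 MPa
(b) Safety factor SF = σ_y/σ = 280 / 37.5 = 7.467
Final answer: (a) σ = 37.5 MPa, (b) SF = 7.467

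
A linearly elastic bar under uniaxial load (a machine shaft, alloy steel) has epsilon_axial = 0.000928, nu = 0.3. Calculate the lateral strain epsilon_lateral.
Model: a linearly elastic bar under uniaxial load, so epsilon_lateral = -nu·epsilon_axial.
Substitute:
  epsilon_lateral = -(0.3 × 0.000928)
  epsilon_lateral = -0.0002784
Final answer: epsilon_lateral = -0.0002784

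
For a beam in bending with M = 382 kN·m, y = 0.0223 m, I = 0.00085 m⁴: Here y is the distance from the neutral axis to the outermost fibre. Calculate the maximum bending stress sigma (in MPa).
Model: a beam in bending, so sigma = (M·y) / I.
Convert to SI units:
  M = 382 kN·m = 382000 N·m
Substitute:
  sigma = (382000 × 0.0223) / 0.00085
  sigma = 1.002 × 10⁷ Pa
Convert: sigma = 1.002 × 10⁷ Pa = 10.02 MPa
Final answer: sigma = 10.02 MPa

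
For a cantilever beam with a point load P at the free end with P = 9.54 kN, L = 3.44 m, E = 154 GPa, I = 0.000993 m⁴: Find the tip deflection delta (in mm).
Model: a cantilever beam with a point load P at the free end, so delta = (P·L^3) / (3·E·I).
Convert to SI units:
  P = 9.54 kN = 9540 N
  E = 154 GPa = 1.54 × 10¹¹ Pa
Substitute:
  delta = (9540 × 3.44^3) / (3 × (1.54 × 10¹¹) × 0.000993)
  delta = 0.0008465 m
Convert: delta = 0.0008465 m = 0.8465 mm
Final answer: delta = 0.8465 mm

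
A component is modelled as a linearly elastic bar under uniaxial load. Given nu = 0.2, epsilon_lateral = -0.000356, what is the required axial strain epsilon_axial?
Model: a linearly elastic bar under uniaxial load, so epsilon_lateral = -nu·epsilon_axial.
Solve for epsilon_axial: epsilon_axial = -epsilon_lateral / nu.
Substitute:
  epsilon_axial = -(-0.000356) / 0.2
  epsilon_axial = 0.00178
Final answer: epsilon_axial = 0.00178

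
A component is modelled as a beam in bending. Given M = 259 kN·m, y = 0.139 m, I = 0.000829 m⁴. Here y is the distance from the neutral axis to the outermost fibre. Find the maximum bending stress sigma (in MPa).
Model: a beam in bending, so sigma = (M·y) / I.
Convert to SI units:
  M = 259 kN·m = 259000 N·m
Substitute:
  sigma = (259000 × 0.139) / 0.000829
  sigma = 4.343 × 10⁷ Pa
Convert: sigma = 4.343 × 10⁷ Pa = 43.43 MPa
Final answer: sigma = 43.43 MPa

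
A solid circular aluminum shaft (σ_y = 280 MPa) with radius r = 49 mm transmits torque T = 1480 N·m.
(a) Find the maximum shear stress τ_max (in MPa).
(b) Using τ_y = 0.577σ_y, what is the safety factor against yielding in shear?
(a) For a solid circular shaft, τ_max = T·r/J with J = π·r^4/2, i.e. τ_max = 2·T / (π·r^3). Convert r = 49 mm = 0.049 m.
  τ_max = (2 × 1480) / (π × 0.049^3) = 8.009 × 10⁶ Pa = 8.009 MPa
(b) τ_y = 0.577 × 280 = 161.56 MPa
  SF = τ_y/τ_max = 161.56 / 8.009 = 20.17
Final answer: (a) τ_max = 8.009 MPa, (b) SF = 20.17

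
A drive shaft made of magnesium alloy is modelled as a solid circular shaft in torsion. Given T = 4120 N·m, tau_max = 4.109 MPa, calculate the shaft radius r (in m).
Model: a solid circular shaft in torsion, so tau_max = (2·T) / (π·r^3).
Solve for r: r = ((2·T) / (π·tau_max))^(1/3).
Convert to SI units:
  tau_max = 4.109 MPa = 4.109 × 10⁶ Pa
Substitute:
  r = ((2 × 4120) / (π × (4.109 × 10⁶)))^(1/3)
  r = 0.0861 m
Final answer: r = 0.0861 m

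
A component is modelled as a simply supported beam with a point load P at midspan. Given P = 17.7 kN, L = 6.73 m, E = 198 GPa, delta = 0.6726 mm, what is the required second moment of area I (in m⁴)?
Model: a simply supported beam with a point load P at midspan, so delta = (P·L^3) / (48·E·I).
Solve for I: I = (P·L^3) / (48·delta·E).
Convert to SI units:
  P = 17.7 kN = 17700 N
  E = 198 GPa = 1.98 × 10¹¹ Pa
  delta = 0.6726 mm = 0.0006726 m
Substitute:
  I = (17700 × 6.73^3) / (48 × 0.0006726 × (1.98 × 10¹¹))
  I = 0.000844 m⁴
Final answer: I = 0.000844 m⁴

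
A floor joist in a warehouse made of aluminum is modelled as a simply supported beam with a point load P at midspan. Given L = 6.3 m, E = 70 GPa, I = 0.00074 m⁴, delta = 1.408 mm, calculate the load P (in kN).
Model: a simply supported beam with a point load P at midspan, so delta = (P·L^3) / (48·E·I).
Solve for P: P = (48·delta·E·I) / L^3.
Convert to SI units:
  E = 70 GPa = 7 × 10¹⁰ Pa
  delta = 1.408 mm = 0.001408 m
Substitute:
  P = (48 × 0.001408 × (7 × 10¹⁰) × 0.00074) / 6.3^3
  P = 14000 N
Convert: P = 14000 N = 14 kN
Final answer: P = 14 kN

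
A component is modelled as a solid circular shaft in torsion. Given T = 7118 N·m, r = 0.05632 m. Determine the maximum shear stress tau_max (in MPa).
Model: a solid circular shaft in torsion, so tau_max = (2·T) / (π·r^3).
Substitute:
  tau_max = (2 × 7118) / (π × 0.05632^3)
  tau_max = 2.537 × 10⁷ Pa
Convert: tau_max = 2.537 × 10⁷ Pa = 25.37 MPa
Final answer: tau_max = 25.37 MPa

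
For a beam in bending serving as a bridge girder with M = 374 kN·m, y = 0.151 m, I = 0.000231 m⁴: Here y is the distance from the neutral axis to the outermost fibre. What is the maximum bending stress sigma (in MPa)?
Model: a beam in bending, so sigma = (M·y) / I.
Convert to SI units:
  M = 374 kN·m = 374000 N·m
Substitute:
  sigma = (374000 × 0.151) / 0.000231
  sigma = 2.445 × 10⁸ Pa
Convert: sigma = 2.445 × 10⁸ Pa = 244.5 MPa
Final answer: sigma = 244.5 MPa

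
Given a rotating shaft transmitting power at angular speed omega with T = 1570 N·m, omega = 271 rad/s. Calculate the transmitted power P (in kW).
Model: a rotating shaft transmitting power at angular speed omega, so P = T·omega.
Substitute:
  P = 1570 × 271
  P = 425500 W
Convert: P = 425500 W = 425.5 kW
Final answer: P = 425.5 kW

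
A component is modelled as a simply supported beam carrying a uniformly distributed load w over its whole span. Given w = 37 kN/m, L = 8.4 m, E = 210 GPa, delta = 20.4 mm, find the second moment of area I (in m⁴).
Model: a simply supported beam carrying a uniformly distributed load w over its whole span, so delta = (5·w·L^4) / (384·E·I).
Solve for I: I = (5·w·L^4) / (384·delta·E).
Convert to SI units:
  w = 37 kN/m = 37000 N/m
  E = 210 GPa = 2.1 × 10¹¹ Pa
  delta = 20.4 mm = 0.0204 m
Substitute:
  I = (5 × 37000 × 8.4^4) / (384 × 0.0204 × (2.1 × 10¹¹))
  I = 0.0005599 m⁴
Final answer: I = 0.0005599 m⁴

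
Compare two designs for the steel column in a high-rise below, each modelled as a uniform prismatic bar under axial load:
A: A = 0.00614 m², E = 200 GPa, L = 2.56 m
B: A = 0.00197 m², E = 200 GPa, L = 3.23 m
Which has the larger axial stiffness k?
Model: a uniform prismatic bar under axial load, so k = (A·E) / L (SI units).
  A: k = (0.00614 × (2 × 10¹¹)) / 2.56 = 4.797 × 10⁸ N/m = 479.7 MN/m
  B: k = (0.00197 × (2 × 10¹¹)) / 3.23 = 1.22 × 10⁸ N/m = 122 MN/m
479.7 MN/m > 122 MN/m, so A is larger.
Final answer: A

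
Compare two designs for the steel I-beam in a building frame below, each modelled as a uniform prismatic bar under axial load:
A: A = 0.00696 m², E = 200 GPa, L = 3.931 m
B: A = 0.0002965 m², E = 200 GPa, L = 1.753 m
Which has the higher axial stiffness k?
Model: a uniform prismatic bar under axial load, so k = (A·E) / L (SI units).
  A: k = (0.00696 × (2 × 10¹¹)) / 3.931 = 3.541 × 10⁸ N/m = 354.1 MN/m
  B: k = (0.0002965 × (2 × 10¹¹)) / 1.753 = 3.383 × 10⁷ N/m = 33.83 MN/m
354.1 MN/m > 33.83 MN/m, so A is larger.
Final answer: A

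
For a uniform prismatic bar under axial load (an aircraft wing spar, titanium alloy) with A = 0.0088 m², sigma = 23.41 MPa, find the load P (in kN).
Model: a uniform prismatic bar under axial load, so sigma = P / A.
Solve for P: P = sigma·A.
Convert to SI units:
  sigma = 23.41 MPa = 2.341 × 10⁷ Pa
Substitute:
  P = (2.341 × 10⁷) × 0.0088
  P = 206000 N
Convert: P = 206000 N = 206 kN
Final answer: P = 206 kN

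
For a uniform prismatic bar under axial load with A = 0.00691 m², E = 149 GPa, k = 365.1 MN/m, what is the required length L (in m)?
Model: a uniform prismatic bar under axial load, so k = (A·E) / L.
Solve for L: L = (A·E) / k.
Convert to SI units:
  E = 149 GPa = 1.49 × 10¹¹ Pa
  k = 365.1 MN/m = 3.651 × 10⁸ N/m
Substitute:
  L = (0.00691 × (1.49 × 10¹¹)) / (3.651 × 10⁸)
  L = 2.82 m
Final answer: L = 2.82 m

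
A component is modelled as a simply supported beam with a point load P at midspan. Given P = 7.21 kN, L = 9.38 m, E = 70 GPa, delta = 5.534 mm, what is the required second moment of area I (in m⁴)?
Model: a simply supported beam with a point load P at midspan, so delta = (P·L^3) / (48·E·I).
Solve for I: I = (P·L^3) / (48·delta·E).
Convert to SI units:
  P = 7.21 kN = 7210 N
  E = 70 GPa = 7 × 10¹⁰ Pa
  delta = 5.534 mm = 0.005534 m
Substitute:
  I = (7210 × 9.38^3) / (48 × 0.005534 × (7 × 10¹⁰))
  I = 0.00032 m⁴
Final answer: I = 0.00032 m⁴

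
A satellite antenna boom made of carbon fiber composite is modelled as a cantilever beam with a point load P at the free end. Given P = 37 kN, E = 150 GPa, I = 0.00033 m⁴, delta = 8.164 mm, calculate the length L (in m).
Model: a cantilever beam with a point load P at the free end, so delta = (P·L^3) / (3·E·I).
Solve for L: L = ((3·delta·E·I) / P)^(1/3).
Convert to SI units:
  P = 37 kN = 37000 N
  E = 150 GPa = 1.5 × 10¹¹ Pa
  delta = 8.164 mm = 0.008164 m
Substitute:
  L = ((3 × 0.008164 × (1.5 × 10¹¹) × 0.00033) / 37000)^(1/3)
  L = 3.2 m
Final answer: L = 3.2 m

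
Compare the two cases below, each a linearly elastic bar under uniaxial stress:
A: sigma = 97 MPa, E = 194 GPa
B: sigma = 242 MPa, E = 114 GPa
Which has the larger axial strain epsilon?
Model: a linearly elastic bar under uniaxial stress, so epsilon = sigma / E (SI units).
  A: epsilon = (9.7 × 10⁷) / (1.94 × 10¹¹) = 0.0005
  B: epsilon = (2.42 × 10⁸) / (1.14 × 10¹¹) = 0.002123
0.002123 > 0.0005, so B is larger.
Final answer: B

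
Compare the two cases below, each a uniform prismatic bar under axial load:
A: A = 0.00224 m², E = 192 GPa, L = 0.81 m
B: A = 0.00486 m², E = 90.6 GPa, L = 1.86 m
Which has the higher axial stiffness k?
Model: a uniform prismatic bar under axial load, so k = (A·E) / L (SI units).
  A: k = (0.00224 × (1.92 × 10¹¹)) / 0.81 = 5.31 × 10⁸ N/m = 531 MN/m
  B: k = (0.00486 × (9.06 × 10¹⁰)) / 1.86 = 2.367 × 10⁸ N/m = 236.7 MN/m
531 MN/m > 236.7 MN/m, so A is larger.
Final answer: A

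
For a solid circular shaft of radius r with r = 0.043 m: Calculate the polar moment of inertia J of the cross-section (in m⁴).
Model: a solid circular shaft of radius r, so J = (π·r^4) / 2.
Substitute:
  J = (π × 0.043^4) / 2
  J = 5.37 × 10⁻⁶ m⁴
Final answer: J = 5.37 × 10⁻⁶ m⁴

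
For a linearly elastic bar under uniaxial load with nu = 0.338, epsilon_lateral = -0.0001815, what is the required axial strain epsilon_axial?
Model: a linearly elastic bar under uniaxial load, so epsilon_lateral = -nu·epsilon_axial.
Solve for epsilon_axial: epsilon_axial = -epsilon_lateral / nu.
Substitute:
  epsilon_axial = -(-0.0001815) / 0.338
  epsilon_axial = 0.000537
Final answer: epsilon_axial = 0.000537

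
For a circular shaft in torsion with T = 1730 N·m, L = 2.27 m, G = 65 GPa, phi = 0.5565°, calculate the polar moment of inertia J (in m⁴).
Model: a circular shaft in torsion, so phi = (T·L) / (G·J).
Solve for J: J = (T·L) / (phi·G).
Convert to SI units:
  G = 65 GPa = 6.5 × 10¹⁰ Pa
  phi = 0.5565° = 0.009713 rad
Substitute:
  J = (1730 × 2.27) / (0.009713 × (6.5 × 10¹⁰))
  J = 6.22 × 10⁻⁶ m⁴
Final answer: J = 6.22 × 10⁻⁶ m⁴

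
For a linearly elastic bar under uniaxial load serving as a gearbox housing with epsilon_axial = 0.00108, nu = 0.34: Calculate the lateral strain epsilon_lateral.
Model: a linearly elastic bar under uniaxial load, so epsilon_lateral = -nu·epsilon_axial.
Substitute:
  epsilon_lateral = -(0.34 × 0.00108)
  epsilon_lateral = -0.0003672
Final answer: epsilon_lateral = -0.0003672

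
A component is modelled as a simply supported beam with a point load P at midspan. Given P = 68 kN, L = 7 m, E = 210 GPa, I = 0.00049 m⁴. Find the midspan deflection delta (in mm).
Model: a simply supported beam with a point load P at midspan, so delta = (P·L^3) / (48·E·I).
Convert to SI units:
  P = 68 kN = 68000 N
  E = 210 GPa = 2.1 × 10¹¹ Pa
Substitute:
  delta = (68000 × 7^3) / (48 × (2.1 × 10¹¹) × 0.00049)
  delta = 0.004722 m
Convert: delta = 0.004722 m = 4.722 mm
Final answer: delta = 4.722 mm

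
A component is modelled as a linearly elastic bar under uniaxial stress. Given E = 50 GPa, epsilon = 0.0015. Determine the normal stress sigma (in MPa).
Model: a linearly elastic bar under uniaxial stress, so sigma = E·epsilon.
Convert to SI units:
  E = 50 GPa = 5 × 10¹⁰ Pa
Substitute:
  sigma = (5 × 10¹⁰) × 0.0015
  sigma = 7.5 × 10⁷ Pa
Convert: sigma = 7.5 × 10⁷ Pa = 75 MPa
Final answer: sigma = 75 MPa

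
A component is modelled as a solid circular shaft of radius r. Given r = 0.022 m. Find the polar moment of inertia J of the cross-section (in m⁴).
Model: a solid circular shaft of radius r, so J = (π·r^4) / 2.
Substitute:
  J = (π × 0.022^4) / 2
  J = 3.68 × 10⁻⁷ m⁴
Final answer: J = 3.68 × 10⁻⁷ m⁴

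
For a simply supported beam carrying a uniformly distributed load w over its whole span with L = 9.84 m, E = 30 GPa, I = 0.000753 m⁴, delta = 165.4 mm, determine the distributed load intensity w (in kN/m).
Model: a simply supported beam carrying a uniformly distributed load w over its whole span, so delta = (5·w·L^4) / (384·E·I).
Solve for w: w = (384·delta·E·I) / (5·L^4).
Convert to SI units:
  E = 30 GPa = 3 × 10¹⁰ Pa
  delta = 165.4 mm = 0.1654 m
Substitute:
  w = (384 × 0.1654 × (3 × 10¹⁰) × 0.000753) / (5 × 9.84^4)
  w = 30610 N/m
Convert: w = 30610 N/m = 30.61 kN/m
Final answer: w = 30.61 kN/m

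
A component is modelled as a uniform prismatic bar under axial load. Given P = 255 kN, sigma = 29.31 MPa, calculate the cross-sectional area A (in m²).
Model: a uniform prismatic bar under axial load, so sigma = P / A.
Solve for A: A = P / sigma.
Convert to SI units:
  P = 255 kN = 255000 N
  sigma = 29.31 MPa = 2.931 × 10⁷ Pa
Substitute:
  A = 255000 / (2.931 × 10⁷)
  A = 0.0087 m²
Final answer: A = 0.0087 m²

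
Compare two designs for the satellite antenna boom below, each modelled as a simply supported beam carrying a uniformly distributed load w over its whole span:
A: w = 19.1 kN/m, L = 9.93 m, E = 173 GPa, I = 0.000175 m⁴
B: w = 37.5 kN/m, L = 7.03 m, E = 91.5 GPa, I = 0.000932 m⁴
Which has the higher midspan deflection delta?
Model: a simply supported beam carrying a uniformly distributed load w over its whole span, so delta = (5·w·L^4) / (384·E·I) (SI units).
  A: delta = (5 × 19100 × 9.93^4) / (384 × (1.73 × 10¹¹) × 0.000175) = 0.07987 m = 79.87 mm
  B: delta = (5 × 37500 × 7.03^4) / (384 × (9.15 × 10¹⁰) × 0.000932) = 0.01398 m = 13.98 mm
79.87 mm > 13.98 mm, so A is larger.
Final answer: A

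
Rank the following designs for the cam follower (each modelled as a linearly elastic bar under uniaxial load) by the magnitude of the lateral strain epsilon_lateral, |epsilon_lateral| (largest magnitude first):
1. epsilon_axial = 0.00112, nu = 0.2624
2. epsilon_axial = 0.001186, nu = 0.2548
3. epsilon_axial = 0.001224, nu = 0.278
Model: a linearly elastic bar under uniaxial load, so epsilon_lateral = -nu·epsilon_axial (SI units).
  Case 1: epsilon_lateral = -(0.2624 × 0.00112) = -0.0002939
  Case 2: epsilon_lateral = -(0.2548 × 0.001186) = -0.0003022
  Case 3: epsilon_lateral = -(0.278 × 0.001224) = -0.0003403
Ordering by |epsilon_lateral|: 0.0003403 (case 3) > 0.0003022 (case 2) > 0.0002939 (case 1)
Final answer: 3, 2, 1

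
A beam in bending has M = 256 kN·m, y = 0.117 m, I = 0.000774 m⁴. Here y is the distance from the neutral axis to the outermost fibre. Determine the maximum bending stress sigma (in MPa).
Model: a beam in bending, so sigma = (M·y) / I.
Convert to SI units:
  M = 256 kN·m = 256000 N·m
Substitute:
  sigma = (256000 × 0.117) / 0.000774
  sigma = 3.87 × 10⁷ Pa
Convert: sigma = 3.87 × 10⁷ Pa = 38.7 MPa
Final answer: sigma = 38.7 MPa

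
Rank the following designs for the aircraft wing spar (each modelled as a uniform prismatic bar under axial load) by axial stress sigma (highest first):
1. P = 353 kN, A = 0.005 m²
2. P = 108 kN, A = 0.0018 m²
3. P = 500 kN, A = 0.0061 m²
Model: a uniform prismatic bar under axial load, so sigma = P / A (SI units).
  Case 1: sigma = 353000 / 0.005 = 7.06 × 10⁷ Pa = 70.6 MPa
  Case 2: sigma = 108000 / 0.0018 = 6 × 10⁷ Pa = 60 MPa
  Case 3: sigma = 500000 / 0.0061 = 8.197 × 10⁷ Pa = 81.97 MPa
Ordering: 81.97 MPa (case 3) > 70.6 MPa (case 1) > 60 MPa (case 2)
Final answer: 3, 1, 2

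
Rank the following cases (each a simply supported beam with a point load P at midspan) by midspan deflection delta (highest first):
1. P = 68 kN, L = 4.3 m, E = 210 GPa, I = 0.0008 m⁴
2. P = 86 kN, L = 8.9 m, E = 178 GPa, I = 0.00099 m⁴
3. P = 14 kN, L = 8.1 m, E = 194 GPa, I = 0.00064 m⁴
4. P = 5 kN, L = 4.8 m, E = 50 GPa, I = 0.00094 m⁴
Model: a simply supported beam with a point load P at midspan, so delta = (P·L^3) / (48·E·I) (SI units).
  Case 1: delta = (68000 × 4.3^3) / (48 × (2.1 × 10¹¹) × 0.0008) = 0.0006704 m = 0.6704 mm
  Case 2: delta = (86000 × 8.9^3) / (48 × (1.78 × 10¹¹) × 0.00099) = 0.007168 m = 7.168 mm
  Case 3: delta = (14000 × 8.1^3) / (48 × (1.94 × 10¹¹) × 0.00064) = 0.001248 m = 1.248 mm
  Case 4: delta = (5000 × 4.8^3) / (48 × (5 × 10¹⁰) × 0.00094) = 0.0002451 m = 0.2451 mm
Ordering: 7.168 mm (case 2) > 1.248 mm (case 3) > 0.6704 mm (case 1) > 0.2451 mm (case 4)
Final answer: 2, 3, 1, 4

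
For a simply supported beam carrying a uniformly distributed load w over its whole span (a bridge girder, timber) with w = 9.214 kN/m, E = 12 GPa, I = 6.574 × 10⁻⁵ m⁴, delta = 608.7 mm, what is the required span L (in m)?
Model: a simply supported beam carrying a uniformly distributed load w over its whole span, so delta = (5·w·L^4) / (384·E·I).
Solve for L: L = ((384·delta·E·I) / (5·w))^(1/4).
Convert to SI units:
  w = 9.214 kN/m = 9214 N/m
  E = 12 GPa = 1.2 × 10¹⁰ Pa
  delta = 608.7 mm = 0.6087 m
Substitute:
  L = ((384 × 0.6087 × (1.2 × 10¹⁰) × (6.574 × 10⁻⁵)) / (5 × 9214))^(1/4)
  L = 7.954 m
Final answer: L = 7.954 m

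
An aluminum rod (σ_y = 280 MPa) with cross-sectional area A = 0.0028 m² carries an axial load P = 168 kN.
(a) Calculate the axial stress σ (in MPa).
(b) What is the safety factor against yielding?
(a) Axial stress σ = P/A. Convert P = 168 kN = 168000 N.
  σ = 168000 / 0.0028 = 6 × 10⁷ Pa = 60 MPa
(b) Safety factor SF = σ_y/σ = 280 / 60 = 4.667
Final answer: (a) σ = 60 MPa, (b) SF = 4.667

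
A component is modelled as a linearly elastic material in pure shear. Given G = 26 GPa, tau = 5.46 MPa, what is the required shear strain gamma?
Model: a linearly elastic material in pure shear, so tau = G·gamma.
Solve for gamma: gamma = tau / G.
Convert to SI units:
  G = 26 GPa = 2.6 × 10¹⁰ Pa
  tau = 5.46 MPa = 5.46 × 10⁶ Pa
Substitute:
  gamma = (5.46 × 10⁶) / (2.6 × 10¹⁰)
  gamma = 0.00021
Final answer: gamma = 0.00021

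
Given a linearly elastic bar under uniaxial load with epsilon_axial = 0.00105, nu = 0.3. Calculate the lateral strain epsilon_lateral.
Model: a linearly elastic bar under uniaxial load, so epsilon_lateral = -nu·epsilon_axial.
Substitute:
  epsilon_lateral = -(0.3 × 0.00105)
  epsilon_lateral = -0.000315
Final answer: epsilon_lateral = -0.000315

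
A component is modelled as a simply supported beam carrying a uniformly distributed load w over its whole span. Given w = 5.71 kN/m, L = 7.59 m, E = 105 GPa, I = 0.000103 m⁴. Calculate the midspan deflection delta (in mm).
Model: a simply supported beam carrying a uniformly distributed load w over its whole span, so delta = (5·w·L^4) / (384·E·I).
Convert to SI units:
  w = 5.71 kN/m = 5710 N/m
  E = 105 GPa = 1.05 × 10¹¹ Pa
Substitute:
  delta = (5 × 5710 × 7.59^4) / (384 × (1.05 × 10¹¹) × 0.000103)
  delta = 0.02281 m
Convert: delta = 0.02281 m = 22.81 mm
Final answer: delta = 22.81 mm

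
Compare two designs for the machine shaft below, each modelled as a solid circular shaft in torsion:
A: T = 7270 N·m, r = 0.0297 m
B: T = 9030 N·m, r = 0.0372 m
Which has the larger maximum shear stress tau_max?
Model: a solid circular shaft in torsion, so tau_max = (2·T) / (π·r^3) (SI units).
  A: tau_max = (2 × 7270) / (π × 0.0297^3) = 1.767 × 10⁸ Pa = 176.7 MPa
  B: tau_max = (2 × 9030) / (π × 0.0372^3) = 1.117 × 10⁸ Pa = 111.7 MPa
176.7 MPa > 111.7 MPa, so A is larger.
Final answer: A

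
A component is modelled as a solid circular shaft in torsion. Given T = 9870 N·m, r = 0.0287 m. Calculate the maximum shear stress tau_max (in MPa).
Model: a solid circular shaft in torsion, so tau_max = (2·T) / (π·r^3).
Substitute:
  tau_max = (2 × 9870) / (π × 0.0287^3)
  tau_max = 2.658 × 10⁸ Pa
Convert: tau_max = 2.658 × 10⁸ Pa = 265.8 MPa
Final answer: tau_max = 265.8 MPa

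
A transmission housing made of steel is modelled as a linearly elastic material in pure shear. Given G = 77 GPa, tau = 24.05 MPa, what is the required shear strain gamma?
Model: a linearly elastic material in pure shear, so tau = G·gamma.
Solve for gamma: gamma = tau / G.
Convert to SI units:
  G = 77 GPa = 7.7 × 10¹⁰ Pa
  tau = 24.05 MPa = 2.405 × 10⁷ Pa
Substitute:
  gamma = (2.405 × 10⁷) / (7.7 × 10¹⁰)
  gamma = 0.0003123
Final answer: gamma = 0.0003123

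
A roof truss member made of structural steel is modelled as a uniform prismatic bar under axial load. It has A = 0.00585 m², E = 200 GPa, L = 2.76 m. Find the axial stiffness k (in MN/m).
Model: a uniform prismatic bar under axial load, so k = (A·E) / L.
Convert to SI units:
  E = 200 GPa = 2 × 10¹¹ Pa
Substitute:
  k = (0.00585 × (2 × 10¹¹)) / 2.76
  k = 4.239 × 10⁸ N/m
Convert: k = 4.239 × 10⁸ N/m = 423.9 MN/m
Final answer: k = 423.9 MN/m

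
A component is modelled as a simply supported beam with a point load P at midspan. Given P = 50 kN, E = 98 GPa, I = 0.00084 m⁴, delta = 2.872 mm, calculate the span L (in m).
Model: a simply supported beam with a point load P at midspan, so delta = (P·L^3) / (48·E·I).
Solve for L: L = ((48·delta·E·I) / P)^(1/3).
Convert to SI units:
  P = 50 kN = 50000 N
  E = 98 GPa = 9.8 × 10¹⁰ Pa
  delta = 2.872 mm = 0.002872 m
Substitute:
  L = ((48 × 0.002872 × (9.8 × 10¹⁰) × 0.00084) / 50000)^(1/3)
  L = 6.1 m
Final answer: L = 6.1 m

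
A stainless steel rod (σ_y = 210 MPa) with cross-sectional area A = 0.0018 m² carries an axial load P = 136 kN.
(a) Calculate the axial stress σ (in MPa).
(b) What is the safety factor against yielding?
(a) Axial stress σ = P/A. Convert P = 136 kN = 136000 N.
  σ = 136000 / 0.0018 = 7.556 × 10⁷ Pa = 75.56 MPa
(b) Safety factor SF = σ_y/σ = 210 / 75.56 = 2.779
Final answer: (a) σ = 75.56 MPa, (b) SF = 2.779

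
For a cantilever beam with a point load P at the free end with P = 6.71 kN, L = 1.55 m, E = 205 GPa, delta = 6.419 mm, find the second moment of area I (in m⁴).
Model: a cantilever beam with a point load P at the free end, so delta = (P·L^3) / (3·E·I).
Solve for I: I = (P·L^3) / (3·delta·E).
Convert to SI units:
  P = 6.71 kN = 6710 N
  E = 205 GPa = 2.05 × 10¹¹ Pa
  delta = 6.419 mm = 0.006419 m
Substitute:
  I = (6710 × 1.55^3) / (3 × 0.006419 × (2.05 × 10¹¹))
  I = 6.33 × 10⁻⁶ m⁴
Final answer: I = 6.33 × 10⁻⁶ m⁴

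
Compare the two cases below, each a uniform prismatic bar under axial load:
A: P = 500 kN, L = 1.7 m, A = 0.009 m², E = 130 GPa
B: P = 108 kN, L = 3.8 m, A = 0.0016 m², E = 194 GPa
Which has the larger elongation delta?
Model: a uniform prismatic bar under axial load, so delta = (P·L) / (A·E) (SI units).
  A: delta = (500000 × 1.7) / (0.009 × (1.3 × 10¹¹)) = 0.0007265 m = 0.7265 mm
  B: delta = (108000 × 3.8) / (0.0016 × (1.94 × 10¹¹)) = 0.001322 m = 1.322 mm
1.322 mm > 0.7265 mm, so B is larger.
Final answer: B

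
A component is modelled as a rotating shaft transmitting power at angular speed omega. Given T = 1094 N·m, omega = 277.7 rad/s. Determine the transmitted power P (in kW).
Model: a rotating shaft transmitting power at angular speed omega, so P = T·omega.
Substitute:
  P = 1094 × 277.7
  P = 303800 W
Convert: P = 303800 W = 303.8 kW
Final answer: P = 303.8 kW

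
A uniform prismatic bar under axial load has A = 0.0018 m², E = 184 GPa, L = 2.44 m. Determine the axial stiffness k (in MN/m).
Model: a uniform prismatic bar under axial load, so k = (A·E) / L.
Convert to SI units:
  E = 184 GPa = 1.84 × 10¹¹ Pa
Substitute:
  k = (0.0018 × (1.84 × 10¹¹)) / 2.44
  k = 1.357 × 10⁸ N/m
Convert: k = 1.357 × 10⁸ N/m = 135.7 MN/m
Final answer: k = 135.7 MN/m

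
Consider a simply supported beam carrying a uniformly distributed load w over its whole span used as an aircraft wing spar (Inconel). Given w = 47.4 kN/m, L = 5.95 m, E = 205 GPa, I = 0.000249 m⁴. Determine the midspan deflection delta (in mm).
Model: a simply supported beam carrying a uniformly distributed load w over its whole span, so delta = (5·w·L^4) / (384·E·I).
Convert to SI units:
  w = 47.4 kN/m = 47400 N/m
  E = 205 GPa = 2.05 × 10¹¹ Pa
Substitute:
  delta = (5 × 47400 × 5.95^4) / (384 × (2.05 × 10¹¹) × 0.000249)
  delta = 0.01515 m
Convert: delta = 0.01515 m = 15.15 mm
Final answer: delta = 15.15 mm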